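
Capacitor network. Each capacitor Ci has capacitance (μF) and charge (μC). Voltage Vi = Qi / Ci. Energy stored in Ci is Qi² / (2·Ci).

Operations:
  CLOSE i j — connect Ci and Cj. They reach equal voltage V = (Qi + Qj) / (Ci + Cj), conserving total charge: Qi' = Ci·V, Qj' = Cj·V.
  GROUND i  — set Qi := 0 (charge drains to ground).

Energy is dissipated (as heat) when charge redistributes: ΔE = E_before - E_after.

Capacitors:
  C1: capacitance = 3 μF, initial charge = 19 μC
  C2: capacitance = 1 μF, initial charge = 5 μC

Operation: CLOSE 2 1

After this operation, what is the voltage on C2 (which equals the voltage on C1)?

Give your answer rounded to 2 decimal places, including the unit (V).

Answer: 6.00 V

Derivation:
Initial: C1(3μF, Q=19μC, V=6.33V), C2(1μF, Q=5μC, V=5.00V)
Op 1: CLOSE 2-1: Q_total=24.00, C_total=4.00, V=6.00; Q2=6.00, Q1=18.00; dissipated=0.667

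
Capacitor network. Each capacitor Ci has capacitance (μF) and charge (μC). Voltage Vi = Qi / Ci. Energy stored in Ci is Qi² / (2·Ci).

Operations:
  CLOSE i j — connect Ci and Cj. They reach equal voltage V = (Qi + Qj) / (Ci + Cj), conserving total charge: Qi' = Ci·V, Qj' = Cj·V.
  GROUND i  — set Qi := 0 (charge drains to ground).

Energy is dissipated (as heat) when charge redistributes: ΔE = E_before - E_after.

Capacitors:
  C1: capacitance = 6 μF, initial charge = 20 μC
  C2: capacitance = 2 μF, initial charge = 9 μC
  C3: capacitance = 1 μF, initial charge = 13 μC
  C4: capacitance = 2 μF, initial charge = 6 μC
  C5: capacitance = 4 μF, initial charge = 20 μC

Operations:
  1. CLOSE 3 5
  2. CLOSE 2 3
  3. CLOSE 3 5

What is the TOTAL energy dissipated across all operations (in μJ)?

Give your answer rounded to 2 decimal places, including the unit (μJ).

Initial: C1(6μF, Q=20μC, V=3.33V), C2(2μF, Q=9μC, V=4.50V), C3(1μF, Q=13μC, V=13.00V), C4(2μF, Q=6μC, V=3.00V), C5(4μF, Q=20μC, V=5.00V)
Op 1: CLOSE 3-5: Q_total=33.00, C_total=5.00, V=6.60; Q3=6.60, Q5=26.40; dissipated=25.600
Op 2: CLOSE 2-3: Q_total=15.60, C_total=3.00, V=5.20; Q2=10.40, Q3=5.20; dissipated=1.470
Op 3: CLOSE 3-5: Q_total=31.60, C_total=5.00, V=6.32; Q3=6.32, Q5=25.28; dissipated=0.784
Total dissipated: 27.854 μJ

Answer: 27.85 μJ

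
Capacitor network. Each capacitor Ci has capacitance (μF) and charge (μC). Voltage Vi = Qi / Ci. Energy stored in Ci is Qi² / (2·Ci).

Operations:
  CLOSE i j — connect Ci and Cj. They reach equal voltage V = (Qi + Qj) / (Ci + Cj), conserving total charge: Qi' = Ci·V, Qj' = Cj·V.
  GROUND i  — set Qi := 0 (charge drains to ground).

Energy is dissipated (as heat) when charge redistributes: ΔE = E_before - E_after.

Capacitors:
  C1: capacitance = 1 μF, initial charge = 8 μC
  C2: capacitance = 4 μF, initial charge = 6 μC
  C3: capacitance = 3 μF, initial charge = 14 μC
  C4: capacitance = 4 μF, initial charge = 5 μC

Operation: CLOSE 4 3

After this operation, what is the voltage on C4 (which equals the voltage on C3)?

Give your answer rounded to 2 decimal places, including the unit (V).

Initial: C1(1μF, Q=8μC, V=8.00V), C2(4μF, Q=6μC, V=1.50V), C3(3μF, Q=14μC, V=4.67V), C4(4μF, Q=5μC, V=1.25V)
Op 1: CLOSE 4-3: Q_total=19.00, C_total=7.00, V=2.71; Q4=10.86, Q3=8.14; dissipated=10.006

Answer: 2.71 V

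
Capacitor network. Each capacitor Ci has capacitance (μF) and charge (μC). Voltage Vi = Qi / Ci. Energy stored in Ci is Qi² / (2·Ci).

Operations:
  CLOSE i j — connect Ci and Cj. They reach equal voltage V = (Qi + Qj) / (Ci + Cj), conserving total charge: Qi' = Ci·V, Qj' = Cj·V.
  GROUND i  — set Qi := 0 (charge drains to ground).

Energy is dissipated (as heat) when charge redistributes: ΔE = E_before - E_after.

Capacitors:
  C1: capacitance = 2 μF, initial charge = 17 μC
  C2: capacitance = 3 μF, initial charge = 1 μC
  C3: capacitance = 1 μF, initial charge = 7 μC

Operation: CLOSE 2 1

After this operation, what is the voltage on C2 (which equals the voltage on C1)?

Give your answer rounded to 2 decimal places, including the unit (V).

Answer: 3.60 V

Derivation:
Initial: C1(2μF, Q=17μC, V=8.50V), C2(3μF, Q=1μC, V=0.33V), C3(1μF, Q=7μC, V=7.00V)
Op 1: CLOSE 2-1: Q_total=18.00, C_total=5.00, V=3.60; Q2=10.80, Q1=7.20; dissipated=40.017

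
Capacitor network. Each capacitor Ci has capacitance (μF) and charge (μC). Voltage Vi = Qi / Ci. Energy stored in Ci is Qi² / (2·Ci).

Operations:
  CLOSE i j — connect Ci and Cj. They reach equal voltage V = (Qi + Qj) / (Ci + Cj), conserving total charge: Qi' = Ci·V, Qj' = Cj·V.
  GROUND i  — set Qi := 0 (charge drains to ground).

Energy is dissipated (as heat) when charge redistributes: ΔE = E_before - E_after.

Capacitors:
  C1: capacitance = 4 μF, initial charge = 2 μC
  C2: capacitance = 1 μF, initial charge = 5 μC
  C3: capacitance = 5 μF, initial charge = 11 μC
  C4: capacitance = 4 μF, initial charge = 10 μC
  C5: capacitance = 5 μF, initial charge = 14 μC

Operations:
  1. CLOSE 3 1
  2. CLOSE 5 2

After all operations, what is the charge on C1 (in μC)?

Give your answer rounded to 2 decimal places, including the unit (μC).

Initial: C1(4μF, Q=2μC, V=0.50V), C2(1μF, Q=5μC, V=5.00V), C3(5μF, Q=11μC, V=2.20V), C4(4μF, Q=10μC, V=2.50V), C5(5μF, Q=14μC, V=2.80V)
Op 1: CLOSE 3-1: Q_total=13.00, C_total=9.00, V=1.44; Q3=7.22, Q1=5.78; dissipated=3.211
Op 2: CLOSE 5-2: Q_total=19.00, C_total=6.00, V=3.17; Q5=15.83, Q2=3.17; dissipated=2.017
Final charges: Q1=5.78, Q2=3.17, Q3=7.22, Q4=10.00, Q5=15.83

Answer: 5.78 μC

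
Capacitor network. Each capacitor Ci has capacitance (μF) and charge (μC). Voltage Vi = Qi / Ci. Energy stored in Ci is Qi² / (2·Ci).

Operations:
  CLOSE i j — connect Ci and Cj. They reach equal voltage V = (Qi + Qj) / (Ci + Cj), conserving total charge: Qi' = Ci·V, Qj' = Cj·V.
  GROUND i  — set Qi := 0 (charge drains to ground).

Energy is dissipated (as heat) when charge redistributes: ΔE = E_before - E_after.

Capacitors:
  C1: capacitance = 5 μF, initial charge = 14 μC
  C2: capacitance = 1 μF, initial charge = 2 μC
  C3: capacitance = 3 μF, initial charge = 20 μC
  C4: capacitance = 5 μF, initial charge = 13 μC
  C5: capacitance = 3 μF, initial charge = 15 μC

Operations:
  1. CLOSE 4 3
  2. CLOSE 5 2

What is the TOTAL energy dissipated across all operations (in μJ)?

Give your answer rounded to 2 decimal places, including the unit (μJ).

Answer: 18.88 μJ

Derivation:
Initial: C1(5μF, Q=14μC, V=2.80V), C2(1μF, Q=2μC, V=2.00V), C3(3μF, Q=20μC, V=6.67V), C4(5μF, Q=13μC, V=2.60V), C5(3μF, Q=15μC, V=5.00V)
Op 1: CLOSE 4-3: Q_total=33.00, C_total=8.00, V=4.12; Q4=20.62, Q3=12.38; dissipated=15.504
Op 2: CLOSE 5-2: Q_total=17.00, C_total=4.00, V=4.25; Q5=12.75, Q2=4.25; dissipated=3.375
Total dissipated: 18.879 μJ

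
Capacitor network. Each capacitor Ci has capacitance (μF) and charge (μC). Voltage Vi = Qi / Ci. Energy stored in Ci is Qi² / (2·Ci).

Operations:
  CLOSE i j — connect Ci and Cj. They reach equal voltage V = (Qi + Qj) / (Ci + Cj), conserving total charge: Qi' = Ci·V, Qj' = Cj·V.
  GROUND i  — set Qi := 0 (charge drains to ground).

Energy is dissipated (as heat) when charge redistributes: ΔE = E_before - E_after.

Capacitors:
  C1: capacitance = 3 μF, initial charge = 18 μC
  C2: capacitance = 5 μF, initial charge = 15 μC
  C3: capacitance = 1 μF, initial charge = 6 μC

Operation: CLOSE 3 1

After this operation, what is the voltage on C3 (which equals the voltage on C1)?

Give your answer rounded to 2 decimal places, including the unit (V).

Initial: C1(3μF, Q=18μC, V=6.00V), C2(5μF, Q=15μC, V=3.00V), C3(1μF, Q=6μC, V=6.00V)
Op 1: CLOSE 3-1: Q_total=24.00, C_total=4.00, V=6.00; Q3=6.00, Q1=18.00; dissipated=0.000

Answer: 6.00 V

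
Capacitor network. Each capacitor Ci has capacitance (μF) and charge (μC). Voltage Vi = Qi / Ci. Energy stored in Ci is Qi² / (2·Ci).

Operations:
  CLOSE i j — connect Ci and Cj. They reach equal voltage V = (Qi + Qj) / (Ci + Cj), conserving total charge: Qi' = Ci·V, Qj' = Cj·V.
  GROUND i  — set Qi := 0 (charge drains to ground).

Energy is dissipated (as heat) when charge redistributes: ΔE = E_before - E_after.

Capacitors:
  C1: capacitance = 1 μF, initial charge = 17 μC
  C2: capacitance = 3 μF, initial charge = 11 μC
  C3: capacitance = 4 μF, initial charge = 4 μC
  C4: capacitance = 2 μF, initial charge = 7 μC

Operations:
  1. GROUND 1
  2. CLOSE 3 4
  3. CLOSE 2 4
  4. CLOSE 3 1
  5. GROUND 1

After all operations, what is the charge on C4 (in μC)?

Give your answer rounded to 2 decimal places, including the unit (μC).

Answer: 5.87 μC

Derivation:
Initial: C1(1μF, Q=17μC, V=17.00V), C2(3μF, Q=11μC, V=3.67V), C3(4μF, Q=4μC, V=1.00V), C4(2μF, Q=7μC, V=3.50V)
Op 1: GROUND 1: Q1=0; energy lost=144.500
Op 2: CLOSE 3-4: Q_total=11.00, C_total=6.00, V=1.83; Q3=7.33, Q4=3.67; dissipated=4.167
Op 3: CLOSE 2-4: Q_total=14.67, C_total=5.00, V=2.93; Q2=8.80, Q4=5.87; dissipated=2.017
Op 4: CLOSE 3-1: Q_total=7.33, C_total=5.00, V=1.47; Q3=5.87, Q1=1.47; dissipated=1.344
Op 5: GROUND 1: Q1=0; energy lost=1.076
Final charges: Q1=0.00, Q2=8.80, Q3=5.87, Q4=5.87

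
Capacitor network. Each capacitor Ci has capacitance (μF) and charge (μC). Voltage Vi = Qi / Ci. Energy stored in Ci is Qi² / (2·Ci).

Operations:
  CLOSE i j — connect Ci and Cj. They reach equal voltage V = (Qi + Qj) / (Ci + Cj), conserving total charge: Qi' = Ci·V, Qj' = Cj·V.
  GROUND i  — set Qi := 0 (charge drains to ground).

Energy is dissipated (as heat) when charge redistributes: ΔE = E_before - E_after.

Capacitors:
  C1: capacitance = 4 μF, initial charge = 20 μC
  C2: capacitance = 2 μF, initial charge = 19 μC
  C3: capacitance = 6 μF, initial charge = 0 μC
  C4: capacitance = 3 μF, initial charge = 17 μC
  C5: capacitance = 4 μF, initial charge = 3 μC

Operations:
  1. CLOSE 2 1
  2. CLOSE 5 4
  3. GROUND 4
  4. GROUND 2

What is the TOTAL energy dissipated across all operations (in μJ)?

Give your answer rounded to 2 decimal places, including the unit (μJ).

Initial: C1(4μF, Q=20μC, V=5.00V), C2(2μF, Q=19μC, V=9.50V), C3(6μF, Q=0μC, V=0.00V), C4(3μF, Q=17μC, V=5.67V), C5(4μF, Q=3μC, V=0.75V)
Op 1: CLOSE 2-1: Q_total=39.00, C_total=6.00, V=6.50; Q2=13.00, Q1=26.00; dissipated=13.500
Op 2: CLOSE 5-4: Q_total=20.00, C_total=7.00, V=2.86; Q5=11.43, Q4=8.57; dissipated=20.720
Op 3: GROUND 4: Q4=0; energy lost=12.245
Op 4: GROUND 2: Q2=0; energy lost=42.250
Total dissipated: 88.715 μJ

Answer: 88.72 μJ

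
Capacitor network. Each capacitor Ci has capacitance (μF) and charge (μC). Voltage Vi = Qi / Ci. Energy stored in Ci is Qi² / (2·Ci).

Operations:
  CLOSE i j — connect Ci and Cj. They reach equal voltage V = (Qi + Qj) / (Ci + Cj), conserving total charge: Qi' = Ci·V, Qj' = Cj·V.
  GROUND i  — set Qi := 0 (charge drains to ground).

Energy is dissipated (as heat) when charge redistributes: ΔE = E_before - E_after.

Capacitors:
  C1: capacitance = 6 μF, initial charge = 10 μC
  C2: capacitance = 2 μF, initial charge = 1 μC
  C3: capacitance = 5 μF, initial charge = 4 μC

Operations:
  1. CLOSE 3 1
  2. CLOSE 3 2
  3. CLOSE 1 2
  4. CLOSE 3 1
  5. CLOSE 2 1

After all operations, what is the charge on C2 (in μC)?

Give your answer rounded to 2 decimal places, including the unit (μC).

Initial: C1(6μF, Q=10μC, V=1.67V), C2(2μF, Q=1μC, V=0.50V), C3(5μF, Q=4μC, V=0.80V)
Op 1: CLOSE 3-1: Q_total=14.00, C_total=11.00, V=1.27; Q3=6.36, Q1=7.64; dissipated=1.024
Op 2: CLOSE 3-2: Q_total=7.36, C_total=7.00, V=1.05; Q3=5.26, Q2=2.10; dissipated=0.427
Op 3: CLOSE 1-2: Q_total=9.74, C_total=8.00, V=1.22; Q1=7.31, Q2=2.44; dissipated=0.037
Op 4: CLOSE 3-1: Q_total=12.56, C_total=11.00, V=1.14; Q3=5.71, Q1=6.85; dissipated=0.037
Op 5: CLOSE 2-1: Q_total=9.29, C_total=8.00, V=1.16; Q2=2.32, Q1=6.97; dissipated=0.004
Final charges: Q1=6.97, Q2=2.32, Q3=5.71

Answer: 2.32 μC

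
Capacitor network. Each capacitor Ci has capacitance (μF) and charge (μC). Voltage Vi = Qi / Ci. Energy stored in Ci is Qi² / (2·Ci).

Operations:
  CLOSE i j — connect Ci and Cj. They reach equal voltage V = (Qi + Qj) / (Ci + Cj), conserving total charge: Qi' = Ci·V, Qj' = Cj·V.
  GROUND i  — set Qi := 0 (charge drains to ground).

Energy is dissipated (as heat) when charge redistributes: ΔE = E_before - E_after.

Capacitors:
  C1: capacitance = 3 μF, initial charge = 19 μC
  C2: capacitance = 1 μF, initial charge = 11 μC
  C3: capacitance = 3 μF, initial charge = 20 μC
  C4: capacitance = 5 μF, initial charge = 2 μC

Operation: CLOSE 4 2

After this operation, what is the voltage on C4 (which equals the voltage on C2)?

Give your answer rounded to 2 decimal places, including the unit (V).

Initial: C1(3μF, Q=19μC, V=6.33V), C2(1μF, Q=11μC, V=11.00V), C3(3μF, Q=20μC, V=6.67V), C4(5μF, Q=2μC, V=0.40V)
Op 1: CLOSE 4-2: Q_total=13.00, C_total=6.00, V=2.17; Q4=10.83, Q2=2.17; dissipated=46.817

Answer: 2.17 V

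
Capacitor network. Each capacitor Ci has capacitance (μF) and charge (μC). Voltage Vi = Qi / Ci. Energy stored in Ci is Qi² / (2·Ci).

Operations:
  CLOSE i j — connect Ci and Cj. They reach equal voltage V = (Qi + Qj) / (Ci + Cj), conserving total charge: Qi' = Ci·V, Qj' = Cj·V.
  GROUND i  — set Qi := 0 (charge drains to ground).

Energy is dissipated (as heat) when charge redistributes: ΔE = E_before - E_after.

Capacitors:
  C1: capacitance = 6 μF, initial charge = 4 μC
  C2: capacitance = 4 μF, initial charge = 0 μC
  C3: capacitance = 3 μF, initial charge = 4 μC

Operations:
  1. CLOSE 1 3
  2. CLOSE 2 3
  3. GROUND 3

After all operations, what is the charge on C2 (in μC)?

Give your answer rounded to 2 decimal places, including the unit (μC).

Answer: 1.52 μC

Derivation:
Initial: C1(6μF, Q=4μC, V=0.67V), C2(4μF, Q=0μC, V=0.00V), C3(3μF, Q=4μC, V=1.33V)
Op 1: CLOSE 1-3: Q_total=8.00, C_total=9.00, V=0.89; Q1=5.33, Q3=2.67; dissipated=0.444
Op 2: CLOSE 2-3: Q_total=2.67, C_total=7.00, V=0.38; Q2=1.52, Q3=1.14; dissipated=0.677
Op 3: GROUND 3: Q3=0; energy lost=0.218
Final charges: Q1=5.33, Q2=1.52, Q3=0.00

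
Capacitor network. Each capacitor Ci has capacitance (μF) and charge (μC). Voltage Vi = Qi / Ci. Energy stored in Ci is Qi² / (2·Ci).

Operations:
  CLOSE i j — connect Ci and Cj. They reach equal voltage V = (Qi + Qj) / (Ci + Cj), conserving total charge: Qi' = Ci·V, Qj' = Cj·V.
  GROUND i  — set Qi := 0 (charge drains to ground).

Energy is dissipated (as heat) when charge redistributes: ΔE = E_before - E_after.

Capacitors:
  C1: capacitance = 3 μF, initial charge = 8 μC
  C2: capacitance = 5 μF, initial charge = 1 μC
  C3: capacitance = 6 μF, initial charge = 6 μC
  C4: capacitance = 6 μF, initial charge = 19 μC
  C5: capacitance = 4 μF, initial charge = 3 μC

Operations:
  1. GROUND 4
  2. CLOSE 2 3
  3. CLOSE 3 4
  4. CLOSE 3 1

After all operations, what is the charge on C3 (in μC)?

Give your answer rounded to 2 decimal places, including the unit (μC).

Answer: 6.61 μC

Derivation:
Initial: C1(3μF, Q=8μC, V=2.67V), C2(5μF, Q=1μC, V=0.20V), C3(6μF, Q=6μC, V=1.00V), C4(6μF, Q=19μC, V=3.17V), C5(4μF, Q=3μC, V=0.75V)
Op 1: GROUND 4: Q4=0; energy lost=30.083
Op 2: CLOSE 2-3: Q_total=7.00, C_total=11.00, V=0.64; Q2=3.18, Q3=3.82; dissipated=0.873
Op 3: CLOSE 3-4: Q_total=3.82, C_total=12.00, V=0.32; Q3=1.91, Q4=1.91; dissipated=0.607
Op 4: CLOSE 3-1: Q_total=9.91, C_total=9.00, V=1.10; Q3=6.61, Q1=3.30; dissipated=5.515
Final charges: Q1=3.30, Q2=3.18, Q3=6.61, Q4=1.91, Q5=3.00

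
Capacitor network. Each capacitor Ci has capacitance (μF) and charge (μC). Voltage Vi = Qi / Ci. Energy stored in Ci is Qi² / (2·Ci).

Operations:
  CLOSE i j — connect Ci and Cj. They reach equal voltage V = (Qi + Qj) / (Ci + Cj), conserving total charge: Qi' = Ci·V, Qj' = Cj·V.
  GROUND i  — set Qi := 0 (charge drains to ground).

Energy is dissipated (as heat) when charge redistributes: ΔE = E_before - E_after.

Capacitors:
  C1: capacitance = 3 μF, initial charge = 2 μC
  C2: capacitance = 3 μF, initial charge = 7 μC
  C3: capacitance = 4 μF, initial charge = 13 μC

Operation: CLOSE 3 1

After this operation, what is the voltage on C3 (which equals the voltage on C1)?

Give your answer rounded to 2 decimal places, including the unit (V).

Answer: 2.14 V

Derivation:
Initial: C1(3μF, Q=2μC, V=0.67V), C2(3μF, Q=7μC, V=2.33V), C3(4μF, Q=13μC, V=3.25V)
Op 1: CLOSE 3-1: Q_total=15.00, C_total=7.00, V=2.14; Q3=8.57, Q1=6.43; dissipated=5.720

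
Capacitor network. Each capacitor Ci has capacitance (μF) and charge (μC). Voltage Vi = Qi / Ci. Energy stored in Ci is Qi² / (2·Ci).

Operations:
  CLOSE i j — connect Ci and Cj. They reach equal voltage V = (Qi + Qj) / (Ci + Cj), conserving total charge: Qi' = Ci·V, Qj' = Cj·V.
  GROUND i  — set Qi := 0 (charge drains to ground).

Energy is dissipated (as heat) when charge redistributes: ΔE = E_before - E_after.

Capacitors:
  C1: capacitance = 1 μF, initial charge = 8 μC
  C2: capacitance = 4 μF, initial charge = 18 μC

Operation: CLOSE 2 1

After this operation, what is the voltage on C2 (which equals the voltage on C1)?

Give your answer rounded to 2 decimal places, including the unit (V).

Initial: C1(1μF, Q=8μC, V=8.00V), C2(4μF, Q=18μC, V=4.50V)
Op 1: CLOSE 2-1: Q_total=26.00, C_total=5.00, V=5.20; Q2=20.80, Q1=5.20; dissipated=4.900

Answer: 5.20 V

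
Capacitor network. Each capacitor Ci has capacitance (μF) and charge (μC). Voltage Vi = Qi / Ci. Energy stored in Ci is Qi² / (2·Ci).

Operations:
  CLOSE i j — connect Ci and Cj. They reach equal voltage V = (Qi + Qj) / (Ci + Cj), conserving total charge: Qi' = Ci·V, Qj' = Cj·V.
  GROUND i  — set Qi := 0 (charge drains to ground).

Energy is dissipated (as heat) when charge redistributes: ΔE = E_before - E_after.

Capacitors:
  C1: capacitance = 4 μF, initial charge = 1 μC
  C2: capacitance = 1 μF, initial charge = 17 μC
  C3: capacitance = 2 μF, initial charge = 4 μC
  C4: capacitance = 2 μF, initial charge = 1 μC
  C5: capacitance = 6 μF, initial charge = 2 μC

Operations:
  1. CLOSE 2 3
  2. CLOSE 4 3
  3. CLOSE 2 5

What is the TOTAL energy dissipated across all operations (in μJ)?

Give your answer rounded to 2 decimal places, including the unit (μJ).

Answer: 115.17 μJ

Derivation:
Initial: C1(4μF, Q=1μC, V=0.25V), C2(1μF, Q=17μC, V=17.00V), C3(2μF, Q=4μC, V=2.00V), C4(2μF, Q=1μC, V=0.50V), C5(6μF, Q=2μC, V=0.33V)
Op 1: CLOSE 2-3: Q_total=21.00, C_total=3.00, V=7.00; Q2=7.00, Q3=14.00; dissipated=75.000
Op 2: CLOSE 4-3: Q_total=15.00, C_total=4.00, V=3.75; Q4=7.50, Q3=7.50; dissipated=21.125
Op 3: CLOSE 2-5: Q_total=9.00, C_total=7.00, V=1.29; Q2=1.29, Q5=7.71; dissipated=19.048
Total dissipated: 115.173 μJ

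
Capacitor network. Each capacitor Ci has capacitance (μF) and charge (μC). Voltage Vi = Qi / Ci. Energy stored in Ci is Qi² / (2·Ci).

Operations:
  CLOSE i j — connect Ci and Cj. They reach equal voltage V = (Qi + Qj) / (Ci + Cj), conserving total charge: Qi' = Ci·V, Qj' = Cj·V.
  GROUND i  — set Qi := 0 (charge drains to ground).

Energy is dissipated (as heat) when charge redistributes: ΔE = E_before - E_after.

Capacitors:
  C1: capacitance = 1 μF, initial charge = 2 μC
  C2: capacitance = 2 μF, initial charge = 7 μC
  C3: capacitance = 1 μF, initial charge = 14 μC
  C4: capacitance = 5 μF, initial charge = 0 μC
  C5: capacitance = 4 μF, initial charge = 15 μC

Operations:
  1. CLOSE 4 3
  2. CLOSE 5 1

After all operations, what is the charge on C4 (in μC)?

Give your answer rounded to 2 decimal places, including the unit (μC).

Initial: C1(1μF, Q=2μC, V=2.00V), C2(2μF, Q=7μC, V=3.50V), C3(1μF, Q=14μC, V=14.00V), C4(5μF, Q=0μC, V=0.00V), C5(4μF, Q=15μC, V=3.75V)
Op 1: CLOSE 4-3: Q_total=14.00, C_total=6.00, V=2.33; Q4=11.67, Q3=2.33; dissipated=81.667
Op 2: CLOSE 5-1: Q_total=17.00, C_total=5.00, V=3.40; Q5=13.60, Q1=3.40; dissipated=1.225
Final charges: Q1=3.40, Q2=7.00, Q3=2.33, Q4=11.67, Q5=13.60

Answer: 11.67 μC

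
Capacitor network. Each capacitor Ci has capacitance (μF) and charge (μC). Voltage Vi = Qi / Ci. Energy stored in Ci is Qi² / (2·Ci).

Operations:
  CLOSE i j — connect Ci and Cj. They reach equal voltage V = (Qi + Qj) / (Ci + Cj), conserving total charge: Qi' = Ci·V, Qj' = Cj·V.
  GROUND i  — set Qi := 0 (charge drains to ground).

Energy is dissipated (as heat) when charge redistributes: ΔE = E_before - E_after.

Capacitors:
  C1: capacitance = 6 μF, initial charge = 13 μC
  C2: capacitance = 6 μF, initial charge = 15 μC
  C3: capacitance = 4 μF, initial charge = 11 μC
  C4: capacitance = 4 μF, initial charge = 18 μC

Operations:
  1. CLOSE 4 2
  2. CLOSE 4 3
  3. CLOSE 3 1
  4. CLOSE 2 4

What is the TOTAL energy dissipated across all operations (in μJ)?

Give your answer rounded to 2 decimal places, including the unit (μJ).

Initial: C1(6μF, Q=13μC, V=2.17V), C2(6μF, Q=15μC, V=2.50V), C3(4μF, Q=11μC, V=2.75V), C4(4μF, Q=18μC, V=4.50V)
Op 1: CLOSE 4-2: Q_total=33.00, C_total=10.00, V=3.30; Q4=13.20, Q2=19.80; dissipated=4.800
Op 2: CLOSE 4-3: Q_total=24.20, C_total=8.00, V=3.02; Q4=12.10, Q3=12.10; dissipated=0.302
Op 3: CLOSE 3-1: Q_total=25.10, C_total=10.00, V=2.51; Q3=10.04, Q1=15.06; dissipated=0.884
Op 4: CLOSE 2-4: Q_total=31.90, C_total=10.00, V=3.19; Q2=19.14, Q4=12.76; dissipated=0.091
Total dissipated: 6.077 μJ

Answer: 6.08 μJ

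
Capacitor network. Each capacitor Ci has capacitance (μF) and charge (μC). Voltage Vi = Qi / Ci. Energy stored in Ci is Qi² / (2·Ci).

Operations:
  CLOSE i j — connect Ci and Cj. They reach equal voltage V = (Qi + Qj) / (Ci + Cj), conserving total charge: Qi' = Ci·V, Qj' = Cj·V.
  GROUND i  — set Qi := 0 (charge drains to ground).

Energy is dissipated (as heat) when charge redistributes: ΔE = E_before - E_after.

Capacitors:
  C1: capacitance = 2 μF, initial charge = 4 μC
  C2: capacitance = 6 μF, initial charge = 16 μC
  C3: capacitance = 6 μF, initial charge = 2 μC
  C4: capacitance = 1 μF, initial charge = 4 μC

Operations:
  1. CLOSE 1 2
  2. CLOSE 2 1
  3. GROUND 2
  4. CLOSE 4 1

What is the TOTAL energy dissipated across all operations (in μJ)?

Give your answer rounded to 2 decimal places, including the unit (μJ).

Initial: C1(2μF, Q=4μC, V=2.00V), C2(6μF, Q=16μC, V=2.67V), C3(6μF, Q=2μC, V=0.33V), C4(1μF, Q=4μC, V=4.00V)
Op 1: CLOSE 1-2: Q_total=20.00, C_total=8.00, V=2.50; Q1=5.00, Q2=15.00; dissipated=0.333
Op 2: CLOSE 2-1: Q_total=20.00, C_total=8.00, V=2.50; Q2=15.00, Q1=5.00; dissipated=0.000
Op 3: GROUND 2: Q2=0; energy lost=18.750
Op 4: CLOSE 4-1: Q_total=9.00, C_total=3.00, V=3.00; Q4=3.00, Q1=6.00; dissipated=0.750
Total dissipated: 19.833 μJ

Answer: 19.83 μJ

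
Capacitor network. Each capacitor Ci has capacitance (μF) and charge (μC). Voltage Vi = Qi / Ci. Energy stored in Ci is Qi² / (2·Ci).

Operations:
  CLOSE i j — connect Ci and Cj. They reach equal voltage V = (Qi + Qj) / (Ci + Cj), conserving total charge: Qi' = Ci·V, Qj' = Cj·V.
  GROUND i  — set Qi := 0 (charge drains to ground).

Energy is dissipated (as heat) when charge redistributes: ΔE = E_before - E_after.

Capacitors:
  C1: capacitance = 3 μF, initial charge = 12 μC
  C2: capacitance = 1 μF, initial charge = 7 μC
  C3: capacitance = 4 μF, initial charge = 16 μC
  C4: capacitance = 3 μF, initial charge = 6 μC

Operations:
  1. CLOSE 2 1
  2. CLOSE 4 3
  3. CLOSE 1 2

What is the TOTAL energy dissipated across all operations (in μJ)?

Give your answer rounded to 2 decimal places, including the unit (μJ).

Answer: 6.80 μJ

Derivation:
Initial: C1(3μF, Q=12μC, V=4.00V), C2(1μF, Q=7μC, V=7.00V), C3(4μF, Q=16μC, V=4.00V), C4(3μF, Q=6μC, V=2.00V)
Op 1: CLOSE 2-1: Q_total=19.00, C_total=4.00, V=4.75; Q2=4.75, Q1=14.25; dissipated=3.375
Op 2: CLOSE 4-3: Q_total=22.00, C_total=7.00, V=3.14; Q4=9.43, Q3=12.57; dissipated=3.429
Op 3: CLOSE 1-2: Q_total=19.00, C_total=4.00, V=4.75; Q1=14.25, Q2=4.75; dissipated=0.000
Total dissipated: 6.804 μJ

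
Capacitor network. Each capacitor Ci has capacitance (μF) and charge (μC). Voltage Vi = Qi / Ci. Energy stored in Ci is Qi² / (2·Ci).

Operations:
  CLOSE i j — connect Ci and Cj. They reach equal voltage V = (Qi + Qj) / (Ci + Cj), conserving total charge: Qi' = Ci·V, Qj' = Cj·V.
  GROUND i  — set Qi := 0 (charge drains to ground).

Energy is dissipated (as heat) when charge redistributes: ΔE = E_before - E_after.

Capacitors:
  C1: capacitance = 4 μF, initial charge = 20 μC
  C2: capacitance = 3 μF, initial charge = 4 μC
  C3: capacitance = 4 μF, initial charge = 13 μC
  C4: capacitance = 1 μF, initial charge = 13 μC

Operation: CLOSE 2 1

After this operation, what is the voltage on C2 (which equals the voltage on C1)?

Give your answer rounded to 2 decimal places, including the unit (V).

Answer: 3.43 V

Derivation:
Initial: C1(4μF, Q=20μC, V=5.00V), C2(3μF, Q=4μC, V=1.33V), C3(4μF, Q=13μC, V=3.25V), C4(1μF, Q=13μC, V=13.00V)
Op 1: CLOSE 2-1: Q_total=24.00, C_total=7.00, V=3.43; Q2=10.29, Q1=13.71; dissipated=11.524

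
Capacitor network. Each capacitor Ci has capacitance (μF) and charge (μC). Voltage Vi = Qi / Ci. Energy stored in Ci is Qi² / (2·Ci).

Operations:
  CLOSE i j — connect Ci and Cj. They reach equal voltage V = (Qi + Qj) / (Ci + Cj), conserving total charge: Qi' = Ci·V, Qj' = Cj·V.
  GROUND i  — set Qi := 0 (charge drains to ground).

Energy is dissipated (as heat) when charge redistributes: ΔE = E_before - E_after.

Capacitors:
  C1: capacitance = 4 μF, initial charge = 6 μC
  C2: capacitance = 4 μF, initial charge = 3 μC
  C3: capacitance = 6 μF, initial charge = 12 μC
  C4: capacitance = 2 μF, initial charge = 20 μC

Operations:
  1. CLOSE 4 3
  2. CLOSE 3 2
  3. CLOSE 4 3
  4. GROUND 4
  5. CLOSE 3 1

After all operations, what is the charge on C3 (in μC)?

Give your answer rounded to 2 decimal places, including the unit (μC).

Initial: C1(4μF, Q=6μC, V=1.50V), C2(4μF, Q=3μC, V=0.75V), C3(6μF, Q=12μC, V=2.00V), C4(2μF, Q=20μC, V=10.00V)
Op 1: CLOSE 4-3: Q_total=32.00, C_total=8.00, V=4.00; Q4=8.00, Q3=24.00; dissipated=48.000
Op 2: CLOSE 3-2: Q_total=27.00, C_total=10.00, V=2.70; Q3=16.20, Q2=10.80; dissipated=12.675
Op 3: CLOSE 4-3: Q_total=24.20, C_total=8.00, V=3.02; Q4=6.05, Q3=18.15; dissipated=1.268
Op 4: GROUND 4: Q4=0; energy lost=9.151
Op 5: CLOSE 3-1: Q_total=24.15, C_total=10.00, V=2.42; Q3=14.49, Q1=9.66; dissipated=2.791
Final charges: Q1=9.66, Q2=10.80, Q3=14.49, Q4=0.00

Answer: 14.49 μC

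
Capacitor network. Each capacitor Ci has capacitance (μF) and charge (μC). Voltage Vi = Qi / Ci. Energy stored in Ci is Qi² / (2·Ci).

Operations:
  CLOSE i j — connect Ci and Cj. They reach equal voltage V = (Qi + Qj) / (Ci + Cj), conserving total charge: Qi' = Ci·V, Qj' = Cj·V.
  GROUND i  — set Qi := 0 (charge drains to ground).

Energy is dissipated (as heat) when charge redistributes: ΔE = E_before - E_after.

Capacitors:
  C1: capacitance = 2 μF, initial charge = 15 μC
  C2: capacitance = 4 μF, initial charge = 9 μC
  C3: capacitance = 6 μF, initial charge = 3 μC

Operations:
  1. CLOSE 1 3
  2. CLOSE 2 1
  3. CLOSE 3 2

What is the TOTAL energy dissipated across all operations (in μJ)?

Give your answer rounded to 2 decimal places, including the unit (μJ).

Answer: 36.75 μJ

Derivation:
Initial: C1(2μF, Q=15μC, V=7.50V), C2(4μF, Q=9μC, V=2.25V), C3(6μF, Q=3μC, V=0.50V)
Op 1: CLOSE 1-3: Q_total=18.00, C_total=8.00, V=2.25; Q1=4.50, Q3=13.50; dissipated=36.750
Op 2: CLOSE 2-1: Q_total=13.50, C_total=6.00, V=2.25; Q2=9.00, Q1=4.50; dissipated=0.000
Op 3: CLOSE 3-2: Q_total=22.50, C_total=10.00, V=2.25; Q3=13.50, Q2=9.00; dissipated=0.000
Total dissipated: 36.750 μJ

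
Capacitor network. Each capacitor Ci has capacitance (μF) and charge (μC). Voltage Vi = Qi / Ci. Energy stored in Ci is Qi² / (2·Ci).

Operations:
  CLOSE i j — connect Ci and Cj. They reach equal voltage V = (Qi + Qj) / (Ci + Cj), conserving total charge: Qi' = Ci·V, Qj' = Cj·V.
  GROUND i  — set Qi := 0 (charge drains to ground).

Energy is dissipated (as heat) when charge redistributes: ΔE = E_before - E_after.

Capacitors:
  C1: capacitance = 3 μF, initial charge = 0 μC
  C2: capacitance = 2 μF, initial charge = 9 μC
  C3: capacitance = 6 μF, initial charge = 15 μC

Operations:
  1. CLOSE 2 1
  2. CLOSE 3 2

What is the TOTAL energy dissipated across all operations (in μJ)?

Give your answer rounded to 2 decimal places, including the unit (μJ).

Answer: 12.52 μJ

Derivation:
Initial: C1(3μF, Q=0μC, V=0.00V), C2(2μF, Q=9μC, V=4.50V), C3(6μF, Q=15μC, V=2.50V)
Op 1: CLOSE 2-1: Q_total=9.00, C_total=5.00, V=1.80; Q2=3.60, Q1=5.40; dissipated=12.150
Op 2: CLOSE 3-2: Q_total=18.60, C_total=8.00, V=2.33; Q3=13.95, Q2=4.65; dissipated=0.367
Total dissipated: 12.518 μJ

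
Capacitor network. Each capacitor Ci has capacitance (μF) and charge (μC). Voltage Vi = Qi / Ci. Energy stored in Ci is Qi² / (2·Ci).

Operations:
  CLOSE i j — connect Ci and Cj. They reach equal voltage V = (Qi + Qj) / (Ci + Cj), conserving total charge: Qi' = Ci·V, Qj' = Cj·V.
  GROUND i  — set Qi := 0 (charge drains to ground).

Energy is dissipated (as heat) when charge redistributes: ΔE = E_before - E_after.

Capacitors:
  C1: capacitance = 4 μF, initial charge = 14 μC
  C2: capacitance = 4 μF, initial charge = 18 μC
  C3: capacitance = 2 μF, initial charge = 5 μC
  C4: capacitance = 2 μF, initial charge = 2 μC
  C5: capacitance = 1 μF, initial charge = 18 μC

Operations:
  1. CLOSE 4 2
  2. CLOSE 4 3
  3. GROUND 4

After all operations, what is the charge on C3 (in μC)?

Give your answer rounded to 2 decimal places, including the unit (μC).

Initial: C1(4μF, Q=14μC, V=3.50V), C2(4μF, Q=18μC, V=4.50V), C3(2μF, Q=5μC, V=2.50V), C4(2μF, Q=2μC, V=1.00V), C5(1μF, Q=18μC, V=18.00V)
Op 1: CLOSE 4-2: Q_total=20.00, C_total=6.00, V=3.33; Q4=6.67, Q2=13.33; dissipated=8.167
Op 2: CLOSE 4-3: Q_total=11.67, C_total=4.00, V=2.92; Q4=5.83, Q3=5.83; dissipated=0.347
Op 3: GROUND 4: Q4=0; energy lost=8.507
Final charges: Q1=14.00, Q2=13.33, Q3=5.83, Q4=0.00, Q5=18.00

Answer: 5.83 μC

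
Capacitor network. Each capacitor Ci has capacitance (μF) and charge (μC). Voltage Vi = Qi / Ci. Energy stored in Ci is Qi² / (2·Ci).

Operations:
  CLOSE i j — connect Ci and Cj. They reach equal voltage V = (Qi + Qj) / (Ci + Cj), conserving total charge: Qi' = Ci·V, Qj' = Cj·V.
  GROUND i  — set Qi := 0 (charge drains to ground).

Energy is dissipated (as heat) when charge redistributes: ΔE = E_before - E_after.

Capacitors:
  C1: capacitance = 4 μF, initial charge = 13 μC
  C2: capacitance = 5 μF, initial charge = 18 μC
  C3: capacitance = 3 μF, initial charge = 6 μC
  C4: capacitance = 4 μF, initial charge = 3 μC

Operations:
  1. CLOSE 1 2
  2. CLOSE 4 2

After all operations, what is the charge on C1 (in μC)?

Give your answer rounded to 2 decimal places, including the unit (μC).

Answer: 13.78 μC

Derivation:
Initial: C1(4μF, Q=13μC, V=3.25V), C2(5μF, Q=18μC, V=3.60V), C3(3μF, Q=6μC, V=2.00V), C4(4μF, Q=3μC, V=0.75V)
Op 1: CLOSE 1-2: Q_total=31.00, C_total=9.00, V=3.44; Q1=13.78, Q2=17.22; dissipated=0.136
Op 2: CLOSE 4-2: Q_total=20.22, C_total=9.00, V=2.25; Q4=8.99, Q2=11.23; dissipated=8.067
Final charges: Q1=13.78, Q2=11.23, Q3=6.00, Q4=8.99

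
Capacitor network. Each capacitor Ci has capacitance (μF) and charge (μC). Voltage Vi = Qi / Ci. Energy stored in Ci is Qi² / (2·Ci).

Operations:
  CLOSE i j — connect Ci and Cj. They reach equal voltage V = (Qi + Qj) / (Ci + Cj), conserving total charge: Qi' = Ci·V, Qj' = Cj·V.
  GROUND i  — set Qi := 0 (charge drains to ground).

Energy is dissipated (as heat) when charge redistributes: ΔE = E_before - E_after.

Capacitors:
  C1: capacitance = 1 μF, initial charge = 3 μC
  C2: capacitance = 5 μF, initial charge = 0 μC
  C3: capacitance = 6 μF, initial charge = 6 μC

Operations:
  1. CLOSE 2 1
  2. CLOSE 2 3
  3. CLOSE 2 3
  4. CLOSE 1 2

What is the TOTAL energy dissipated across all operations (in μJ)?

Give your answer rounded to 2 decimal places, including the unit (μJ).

Initial: C1(1μF, Q=3μC, V=3.00V), C2(5μF, Q=0μC, V=0.00V), C3(6μF, Q=6μC, V=1.00V)
Op 1: CLOSE 2-1: Q_total=3.00, C_total=6.00, V=0.50; Q2=2.50, Q1=0.50; dissipated=3.750
Op 2: CLOSE 2-3: Q_total=8.50, C_total=11.00, V=0.77; Q2=3.86, Q3=4.64; dissipated=0.341
Op 3: CLOSE 2-3: Q_total=8.50, C_total=11.00, V=0.77; Q2=3.86, Q3=4.64; dissipated=0.000
Op 4: CLOSE 1-2: Q_total=4.36, C_total=6.00, V=0.73; Q1=0.73, Q2=3.64; dissipated=0.031
Total dissipated: 4.122 μJ

Answer: 4.12 μJ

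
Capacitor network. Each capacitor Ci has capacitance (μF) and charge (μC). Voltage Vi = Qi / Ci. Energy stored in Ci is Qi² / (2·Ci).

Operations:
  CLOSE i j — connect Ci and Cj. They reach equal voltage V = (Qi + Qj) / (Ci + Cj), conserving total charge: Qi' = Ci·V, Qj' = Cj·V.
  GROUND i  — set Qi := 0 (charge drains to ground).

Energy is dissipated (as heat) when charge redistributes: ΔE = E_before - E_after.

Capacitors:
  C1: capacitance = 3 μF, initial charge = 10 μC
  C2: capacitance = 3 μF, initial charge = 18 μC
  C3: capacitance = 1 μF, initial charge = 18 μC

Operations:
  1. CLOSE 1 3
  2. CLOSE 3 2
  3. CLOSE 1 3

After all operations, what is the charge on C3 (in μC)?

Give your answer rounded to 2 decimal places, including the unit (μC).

Initial: C1(3μF, Q=10μC, V=3.33V), C2(3μF, Q=18μC, V=6.00V), C3(1μF, Q=18μC, V=18.00V)
Op 1: CLOSE 1-3: Q_total=28.00, C_total=4.00, V=7.00; Q1=21.00, Q3=7.00; dissipated=80.667
Op 2: CLOSE 3-2: Q_total=25.00, C_total=4.00, V=6.25; Q3=6.25, Q2=18.75; dissipated=0.375
Op 3: CLOSE 1-3: Q_total=27.25, C_total=4.00, V=6.81; Q1=20.44, Q3=6.81; dissipated=0.211
Final charges: Q1=20.44, Q2=18.75, Q3=6.81

Answer: 6.81 μC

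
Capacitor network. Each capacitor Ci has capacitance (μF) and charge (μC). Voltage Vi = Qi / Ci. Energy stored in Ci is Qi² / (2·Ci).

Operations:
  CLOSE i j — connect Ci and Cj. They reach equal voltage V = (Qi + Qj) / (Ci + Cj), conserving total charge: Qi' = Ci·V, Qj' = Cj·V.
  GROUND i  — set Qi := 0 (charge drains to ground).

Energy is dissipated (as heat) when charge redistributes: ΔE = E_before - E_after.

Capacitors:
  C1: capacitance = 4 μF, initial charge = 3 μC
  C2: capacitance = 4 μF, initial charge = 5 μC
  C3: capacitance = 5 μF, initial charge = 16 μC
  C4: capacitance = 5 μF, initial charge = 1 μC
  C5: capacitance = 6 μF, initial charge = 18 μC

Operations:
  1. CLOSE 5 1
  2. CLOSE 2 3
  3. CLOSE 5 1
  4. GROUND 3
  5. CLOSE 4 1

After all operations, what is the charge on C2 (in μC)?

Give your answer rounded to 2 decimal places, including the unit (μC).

Initial: C1(4μF, Q=3μC, V=0.75V), C2(4μF, Q=5μC, V=1.25V), C3(5μF, Q=16μC, V=3.20V), C4(5μF, Q=1μC, V=0.20V), C5(6μF, Q=18μC, V=3.00V)
Op 1: CLOSE 5-1: Q_total=21.00, C_total=10.00, V=2.10; Q5=12.60, Q1=8.40; dissipated=6.075
Op 2: CLOSE 2-3: Q_total=21.00, C_total=9.00, V=2.33; Q2=9.33, Q3=11.67; dissipated=4.225
Op 3: CLOSE 5-1: Q_total=21.00, C_total=10.00, V=2.10; Q5=12.60, Q1=8.40; dissipated=0.000
Op 4: GROUND 3: Q3=0; energy lost=13.611
Op 5: CLOSE 4-1: Q_total=9.40, C_total=9.00, V=1.04; Q4=5.22, Q1=4.18; dissipated=4.011
Final charges: Q1=4.18, Q2=9.33, Q3=0.00, Q4=5.22, Q5=12.60

Answer: 9.33 μC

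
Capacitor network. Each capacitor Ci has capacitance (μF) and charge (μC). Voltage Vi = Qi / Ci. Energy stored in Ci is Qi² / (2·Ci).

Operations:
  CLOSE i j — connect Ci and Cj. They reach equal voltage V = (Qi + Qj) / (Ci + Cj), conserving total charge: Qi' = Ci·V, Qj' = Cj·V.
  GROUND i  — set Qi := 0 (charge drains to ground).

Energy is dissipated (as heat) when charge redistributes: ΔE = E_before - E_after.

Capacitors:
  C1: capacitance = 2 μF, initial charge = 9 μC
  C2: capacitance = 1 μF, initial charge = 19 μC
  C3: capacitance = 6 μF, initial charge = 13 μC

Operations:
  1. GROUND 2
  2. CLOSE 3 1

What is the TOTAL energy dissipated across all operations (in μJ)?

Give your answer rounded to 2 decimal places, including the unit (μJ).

Answer: 184.58 μJ

Derivation:
Initial: C1(2μF, Q=9μC, V=4.50V), C2(1μF, Q=19μC, V=19.00V), C3(6μF, Q=13μC, V=2.17V)
Op 1: GROUND 2: Q2=0; energy lost=180.500
Op 2: CLOSE 3-1: Q_total=22.00, C_total=8.00, V=2.75; Q3=16.50, Q1=5.50; dissipated=4.083
Total dissipated: 184.583 μJ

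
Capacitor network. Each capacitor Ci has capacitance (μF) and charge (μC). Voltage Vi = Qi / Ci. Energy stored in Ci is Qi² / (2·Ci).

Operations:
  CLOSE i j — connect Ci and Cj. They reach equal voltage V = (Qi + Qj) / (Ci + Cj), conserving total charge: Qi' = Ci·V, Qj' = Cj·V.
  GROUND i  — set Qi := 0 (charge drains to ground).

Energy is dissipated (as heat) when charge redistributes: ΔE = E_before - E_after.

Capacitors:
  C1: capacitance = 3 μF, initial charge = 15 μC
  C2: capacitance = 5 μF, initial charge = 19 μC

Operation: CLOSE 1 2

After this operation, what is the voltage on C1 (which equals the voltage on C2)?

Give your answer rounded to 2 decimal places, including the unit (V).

Answer: 4.25 V

Derivation:
Initial: C1(3μF, Q=15μC, V=5.00V), C2(5μF, Q=19μC, V=3.80V)
Op 1: CLOSE 1-2: Q_total=34.00, C_total=8.00, V=4.25; Q1=12.75, Q2=21.25; dissipated=1.350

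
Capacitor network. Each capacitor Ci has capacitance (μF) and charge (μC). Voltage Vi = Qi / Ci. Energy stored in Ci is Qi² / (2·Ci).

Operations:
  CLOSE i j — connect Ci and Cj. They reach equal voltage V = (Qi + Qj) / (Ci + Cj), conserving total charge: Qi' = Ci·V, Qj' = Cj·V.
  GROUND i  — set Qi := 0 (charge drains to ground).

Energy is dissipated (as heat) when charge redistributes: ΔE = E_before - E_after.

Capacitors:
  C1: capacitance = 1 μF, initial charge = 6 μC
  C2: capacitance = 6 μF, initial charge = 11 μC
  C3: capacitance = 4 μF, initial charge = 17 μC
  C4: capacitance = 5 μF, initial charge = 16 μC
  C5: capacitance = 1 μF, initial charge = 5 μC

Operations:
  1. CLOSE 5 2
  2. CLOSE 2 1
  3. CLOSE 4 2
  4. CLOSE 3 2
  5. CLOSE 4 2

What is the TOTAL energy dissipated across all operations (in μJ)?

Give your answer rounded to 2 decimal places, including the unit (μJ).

Initial: C1(1μF, Q=6μC, V=6.00V), C2(6μF, Q=11μC, V=1.83V), C3(4μF, Q=17μC, V=4.25V), C4(5μF, Q=16μC, V=3.20V), C5(1μF, Q=5μC, V=5.00V)
Op 1: CLOSE 5-2: Q_total=16.00, C_total=7.00, V=2.29; Q5=2.29, Q2=13.71; dissipated=4.298
Op 2: CLOSE 2-1: Q_total=19.71, C_total=7.00, V=2.82; Q2=16.90, Q1=2.82; dissipated=5.913
Op 3: CLOSE 4-2: Q_total=32.90, C_total=11.00, V=2.99; Q4=14.95, Q2=17.94; dissipated=0.201
Op 4: CLOSE 3-2: Q_total=34.94, C_total=10.00, V=3.49; Q3=13.98, Q2=20.97; dissipated=1.903
Op 5: CLOSE 4-2: Q_total=35.92, C_total=11.00, V=3.27; Q4=16.33, Q2=19.59; dissipated=0.346
Total dissipated: 12.660 μJ

Answer: 12.66 μJ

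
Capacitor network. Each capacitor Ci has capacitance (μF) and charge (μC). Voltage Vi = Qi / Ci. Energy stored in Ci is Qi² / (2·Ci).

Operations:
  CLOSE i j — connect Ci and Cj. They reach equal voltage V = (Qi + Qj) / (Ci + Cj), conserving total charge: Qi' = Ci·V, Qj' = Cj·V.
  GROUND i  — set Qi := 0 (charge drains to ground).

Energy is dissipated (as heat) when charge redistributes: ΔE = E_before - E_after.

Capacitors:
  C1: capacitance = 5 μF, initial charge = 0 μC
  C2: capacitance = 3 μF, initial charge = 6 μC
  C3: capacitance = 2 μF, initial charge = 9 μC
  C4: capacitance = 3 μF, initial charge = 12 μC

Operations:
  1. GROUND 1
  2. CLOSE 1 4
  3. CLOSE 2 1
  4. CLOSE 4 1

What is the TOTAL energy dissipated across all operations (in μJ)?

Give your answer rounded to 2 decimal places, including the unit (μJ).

Answer: 15.27 μJ

Derivation:
Initial: C1(5μF, Q=0μC, V=0.00V), C2(3μF, Q=6μC, V=2.00V), C3(2μF, Q=9μC, V=4.50V), C4(3μF, Q=12μC, V=4.00V)
Op 1: GROUND 1: Q1=0; energy lost=0.000
Op 2: CLOSE 1-4: Q_total=12.00, C_total=8.00, V=1.50; Q1=7.50, Q4=4.50; dissipated=15.000
Op 3: CLOSE 2-1: Q_total=13.50, C_total=8.00, V=1.69; Q2=5.06, Q1=8.44; dissipated=0.234
Op 4: CLOSE 4-1: Q_total=12.94, C_total=8.00, V=1.62; Q4=4.85, Q1=8.09; dissipated=0.033
Total dissipated: 15.267 μJ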